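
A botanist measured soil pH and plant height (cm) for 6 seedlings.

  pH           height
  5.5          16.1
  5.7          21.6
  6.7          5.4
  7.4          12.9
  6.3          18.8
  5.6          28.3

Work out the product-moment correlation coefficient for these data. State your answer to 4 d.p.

-0.6508

n = 6, Σx = 37.2, Σy = 103.1, Σx² = 233.44, Σy² = 2075.67, Σxy = 620.23
nΣxy − ΣxΣy = 3721.38 − 3835.32 = -113.94
nΣx² − (Σx)² = 1400.64 − 1383.84 = 16.8; nΣy² − (Σy)² = 12454.02 − 10629.61 = 1824.41
r = -113.94 / √(16.8 × 1824.41) = -113.94 / 175.0717 ≈ -0.6508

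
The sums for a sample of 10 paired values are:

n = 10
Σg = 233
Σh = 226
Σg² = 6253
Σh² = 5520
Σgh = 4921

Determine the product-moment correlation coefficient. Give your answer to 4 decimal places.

r = (nΣgh − ΣgΣh) / √[(nΣg² − (Σg)²)(nΣh² − (Σh)²)]
Numerator: 10×4921 − 233×226 = -3448
Denominator: √[(62530 − 54289)(55200 − 51076)] = √[8241 × 4124] = 5829.7413
r = -3448 / 5829.7413 ≈ -0.5914

-0.5914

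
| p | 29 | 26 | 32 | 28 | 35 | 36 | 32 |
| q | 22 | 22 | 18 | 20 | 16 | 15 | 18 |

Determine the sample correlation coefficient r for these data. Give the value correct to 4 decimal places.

-0.9523

n = 7, Σp = 218, Σq = 131, Σp² = 6870, Σq² = 2497, Σpq = 4022
nΣpq − ΣpΣq = 28154 − 28558 = -404
nΣp² − (Σp)² = 48090 − 47524 = 566; nΣq² − (Σq)² = 17479 − 17161 = 318
r = -404 / √(566 × 318) = -404 / 424.2499 ≈ -0.9523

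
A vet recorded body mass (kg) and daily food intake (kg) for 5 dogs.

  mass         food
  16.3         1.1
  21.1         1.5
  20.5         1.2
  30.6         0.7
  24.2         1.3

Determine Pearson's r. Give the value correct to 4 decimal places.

n = 5, Σx = 112.7, Σy = 5.8, Σx² = 2653.15, Σy² = 7.08, Σxy = 127.06
nΣxy − ΣxΣy = 635.3 − 653.66 = -18.36
nΣx² − (Σx)² = 13265.75 − 12701.29 = 564.46; nΣy² − (Σy)² = 35.4 − 33.64 = 1.76
r = -18.36 / √(564.46 × 1.76) = -18.36 / 31.5190 ≈ -0.5825

-0.5825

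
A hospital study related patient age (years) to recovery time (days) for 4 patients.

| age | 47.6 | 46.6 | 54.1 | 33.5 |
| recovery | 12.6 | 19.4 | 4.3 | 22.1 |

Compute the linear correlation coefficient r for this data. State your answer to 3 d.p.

n = 4, Σx = 181.8, Σy = 58.4, Σx² = 8486.38, Σy² = 1042.02, Σxy = 2476.78
nΣxy − ΣxΣy = 9907.12 − 10617.12 = -710
nΣx² − (Σx)² = 33945.52 − 33051.24 = 894.28; nΣy² − (Σy)² = 4168.08 − 3410.56 = 757.52
r = -710 / √(894.28 × 757.52) = -710 / 823.0644 ≈ -0.863

-0.863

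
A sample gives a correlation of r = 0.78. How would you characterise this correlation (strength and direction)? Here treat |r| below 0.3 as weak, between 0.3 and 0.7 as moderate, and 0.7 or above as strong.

strong positive

r = 0.78 > 0 so the relationship is positive.
|r| = 0.78, which falls in the strong range.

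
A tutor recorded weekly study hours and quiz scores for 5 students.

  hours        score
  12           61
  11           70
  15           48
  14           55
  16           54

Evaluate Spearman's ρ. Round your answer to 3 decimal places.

Rank hours: 2, 1, 4, 3, 5
Rank score: 4, 5, 1, 3, 2
d = rank(hours) − rank(score): -2, -4, 3, 0, 3; Σd² = 38
ρ = 1 − 6Σd² / [n(n²−1)] = 1 − 6×38 / (5×24) = 1 − 228/120 ≈ -0.900

-0.900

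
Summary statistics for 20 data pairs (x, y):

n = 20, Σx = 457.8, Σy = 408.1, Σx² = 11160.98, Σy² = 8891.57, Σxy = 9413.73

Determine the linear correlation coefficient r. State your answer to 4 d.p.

r = (nΣxy − ΣxΣy) / √[(nΣx² − (Σx)²)(nΣy² − (Σy)²)]
Numerator: 20×9413.73 − 457.8×408.1 = 1446.42
Denominator: √[(223219.6 − 209580.84)(177831.4 − 166545.61)] = √[13638.76 × 11285.79] = 12406.6184
r = 1446.42 / 12406.6184 ≈ 0.1166

0.1166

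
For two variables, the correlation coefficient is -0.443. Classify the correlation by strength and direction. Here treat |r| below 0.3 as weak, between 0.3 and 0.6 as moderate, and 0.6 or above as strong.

moderate negative

r = -0.443 < 0 so the relationship is negative.
|r| = 0.443, which falls in the moderate range.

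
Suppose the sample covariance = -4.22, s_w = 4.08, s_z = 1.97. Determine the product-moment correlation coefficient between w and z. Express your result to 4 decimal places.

r = Cov(w,z) / (s_w · s_z) = -4.22 / (4.08 × 1.97)
  = -4.22 / 8.0376 ≈ -0.5250

-0.5250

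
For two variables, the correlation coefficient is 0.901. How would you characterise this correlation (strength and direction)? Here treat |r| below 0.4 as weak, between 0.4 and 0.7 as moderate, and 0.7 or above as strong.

strong positive

r = 0.901 > 0 so the relationship is positive.
|r| = 0.901, which falls in the strong range.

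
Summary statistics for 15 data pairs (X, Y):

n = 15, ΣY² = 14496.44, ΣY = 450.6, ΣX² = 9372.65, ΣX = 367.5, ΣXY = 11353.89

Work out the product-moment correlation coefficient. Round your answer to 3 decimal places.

r = (nΣXY − ΣXΣY) / √[(nΣX² − (ΣX)²)(nΣY² − (ΣY)²)]
Numerator: 15×11353.89 − 367.5×450.6 = 4712.85
Denominator: √[(140589.75 − 135056.25)(217446.6 − 203040.36)] = √[5533.5 × 14406.24] = 8928.4337
r = 4712.85 / 8928.4337 ≈ 0.528

0.528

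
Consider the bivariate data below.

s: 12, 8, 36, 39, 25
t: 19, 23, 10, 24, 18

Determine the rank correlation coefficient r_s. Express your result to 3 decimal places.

Rank s: 2, 1, 4, 5, 3
Rank t: 3, 4, 1, 5, 2
d = rank(s) − rank(t): -1, -3, 3, 0, 1; Σd² = 20
ρ = 1 − 6Σd² / [n(n²−1)] = 1 − 6×20 / (5×24) = 1 − 120/120 ≈ 0.000

0.000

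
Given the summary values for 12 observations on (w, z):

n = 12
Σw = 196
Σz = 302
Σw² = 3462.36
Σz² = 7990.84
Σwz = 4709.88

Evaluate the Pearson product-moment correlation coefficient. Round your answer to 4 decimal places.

r = (nΣwz − ΣwΣz) / √[(nΣw² − (Σw)²)(nΣz² − (Σz)²)]
Numerator: 12×4709.88 − 196×302 = -2673.44
Denominator: √[(41548.32 − 38416)(95890.08 − 91204)] = √[3132.32 × 4686.08] = 3831.2272
r = -2673.44 / 3831.2272 ≈ -0.6978

-0.6978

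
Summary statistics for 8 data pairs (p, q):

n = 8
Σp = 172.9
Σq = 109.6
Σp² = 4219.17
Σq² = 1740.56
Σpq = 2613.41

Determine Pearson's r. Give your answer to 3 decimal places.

0.721

r = (nΣpq − ΣpΣq) / √[(nΣp² − (Σp)²)(nΣq² − (Σq)²)]
Numerator: 8×2613.41 − 172.9×109.6 = 1957.44
Denominator: √[(33753.36 − 29894.41)(13924.48 − 12012.16)] = √[3858.95 × 1912.32] = 2716.5322
r = 1957.44 / 2716.5322 ≈ 0.721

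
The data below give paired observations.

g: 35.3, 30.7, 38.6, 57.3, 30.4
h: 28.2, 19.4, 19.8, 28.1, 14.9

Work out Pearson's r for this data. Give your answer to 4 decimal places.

0.6639

n = 5, Σg = 192.3, Σh = 110.4, Σg² = 7885.99, Σh² = 2575.26, Σgh = 4418.41
nΣgh − ΣgΣh = 22092.05 − 21229.92 = 862.13
nΣg² − (Σg)² = 39429.95 − 36979.29 = 2450.66; nΣh² − (Σh)² = 12876.3 − 12188.16 = 688.14
r = 862.13 / √(2450.66 × 688.14) = 862.13 / 1298.6136 ≈ 0.6639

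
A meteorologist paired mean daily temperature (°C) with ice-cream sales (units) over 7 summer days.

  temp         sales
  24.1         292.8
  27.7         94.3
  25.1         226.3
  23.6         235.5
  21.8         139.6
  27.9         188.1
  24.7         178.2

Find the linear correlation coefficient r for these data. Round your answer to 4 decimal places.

-0.2920

n = 7, Σx = 174.9, Σy = 1354.8, Σx² = 4398.81, Σy² = 287921.28, Σxy = 33599.33
nΣxy − ΣxΣy = 235195.31 − 236954.52 = -1759.21
nΣx² − (Σx)² = 30791.67 − 30590.01 = 201.66; nΣy² − (Σy)² = 2015448.96 − 1835483.04 = 179965.92
r = -1759.21 / √(201.66 × 179965.92) = -1759.21 / 6024.2782 ≈ -0.2920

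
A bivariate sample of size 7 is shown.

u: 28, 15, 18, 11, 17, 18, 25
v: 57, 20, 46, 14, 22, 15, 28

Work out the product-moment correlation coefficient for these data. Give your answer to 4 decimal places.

0.7191

n = 7, Σu = 132, Σv = 202, Σu² = 2692, Σv² = 7454, Σuv = 4222
nΣuv − ΣuΣv = 29554 − 26664 = 2890
nΣu² − (Σu)² = 18844 − 17424 = 1420; nΣv² − (Σv)² = 52178 − 40804 = 11374
r = 2890 / √(1420 × 11374) = 2890 / 4018.8406 ≈ 0.7191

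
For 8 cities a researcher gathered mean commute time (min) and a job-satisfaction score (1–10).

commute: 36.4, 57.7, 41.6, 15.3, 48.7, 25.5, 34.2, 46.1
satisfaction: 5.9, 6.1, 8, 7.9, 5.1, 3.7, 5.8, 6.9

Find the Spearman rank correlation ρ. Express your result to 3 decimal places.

0.048

Rank commute: 4, 8, 5, 1, 7, 2, 3, 6
Rank satisfaction: 4, 5, 8, 7, 2, 1, 3, 6
d = rank(commute) − rank(satisfaction): 0, 3, -3, -6, 5, 1, 0, 0; Σd² = 80
ρ = 1 − 6Σd² / [n(n²−1)] = 1 − 6×80 / (8×63) = 1 − 480/504 ≈ 0.048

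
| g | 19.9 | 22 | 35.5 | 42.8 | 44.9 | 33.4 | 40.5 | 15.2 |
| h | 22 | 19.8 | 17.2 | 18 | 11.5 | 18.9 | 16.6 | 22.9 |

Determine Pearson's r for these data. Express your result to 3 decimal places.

-0.874

n = 8, Σg = 254.2, Σh = 146.9, Σg² = 8974.96, Σh² = 2785.31, Σgh = 4422.39
nΣgh − ΣgΣh = 35379.12 − 37341.98 = -1962.86
nΣg² − (Σg)² = 71799.68 − 64617.64 = 7182.04; nΣh² − (Σh)² = 22282.48 − 21579.61 = 702.87
r = -1962.86 / √(7182.04 × 702.87) = -1962.86 / 2246.7845 ≈ -0.874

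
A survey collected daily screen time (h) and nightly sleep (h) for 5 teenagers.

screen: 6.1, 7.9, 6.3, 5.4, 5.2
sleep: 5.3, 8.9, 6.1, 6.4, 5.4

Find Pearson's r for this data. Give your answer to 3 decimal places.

n = 5, Σx = 30.9, Σy = 32.1, Σx² = 195.51, Σy² = 214.63, Σxy = 203.71
nΣxy − ΣxΣy = 1018.55 − 991.89 = 26.66
nΣx² − (Σx)² = 977.55 − 954.81 = 22.74; nΣy² − (Σy)² = 1073.15 − 1030.41 = 42.74
r = 26.66 / √(22.74 × 42.74) = 26.66 / 31.1754 ≈ 0.855

0.855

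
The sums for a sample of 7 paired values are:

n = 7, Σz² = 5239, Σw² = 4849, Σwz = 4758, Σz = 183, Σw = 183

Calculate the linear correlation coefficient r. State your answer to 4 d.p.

-0.1522

r = (nΣwz − ΣwΣz) / √[(nΣw² − (Σw)²)(nΣz² − (Σz)²)]
Numerator: 7×4758 − 183×183 = -183
Denominator: √[(33943 − 33489)(36673 − 33489)] = √[454 × 3184] = 1202.3045
r = -183 / 1202.3045 ≈ -0.1522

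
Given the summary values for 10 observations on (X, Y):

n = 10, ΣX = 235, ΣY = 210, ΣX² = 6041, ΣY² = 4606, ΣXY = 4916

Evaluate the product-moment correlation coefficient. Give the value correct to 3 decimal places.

r = (nΣXY − ΣXΣY) / √[(nΣX² − (ΣX)²)(nΣY² − (ΣY)²)]
Numerator: 10×4916 − 235×210 = -190
Denominator: √[(60410 − 55225)(46060 − 44100)] = √[5185 × 1960] = 3187.8833
r = -190 / 3187.8833 ≈ -0.060

-0.060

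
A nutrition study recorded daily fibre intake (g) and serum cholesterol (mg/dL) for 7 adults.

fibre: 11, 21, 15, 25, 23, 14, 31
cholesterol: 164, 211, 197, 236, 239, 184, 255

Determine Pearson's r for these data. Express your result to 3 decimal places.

0.971

n = 7, Σx = 140, Σy = 1486, Σx² = 3098, Σy² = 321924, Σxy = 31068
nΣxy − ΣxΣy = 217476 − 208040 = 9436
nΣx² − (Σx)² = 21686 − 19600 = 2086; nΣy² − (Σy)² = 2253468 − 2208196 = 45272
r = 9436 / √(2086 × 45272) = 9436 / 9717.8903 ≈ 0.971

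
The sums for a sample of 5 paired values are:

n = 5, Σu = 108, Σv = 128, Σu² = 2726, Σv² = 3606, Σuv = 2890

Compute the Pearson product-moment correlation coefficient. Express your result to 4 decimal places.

r = (nΣuv − ΣuΣv) / √[(nΣu² − (Σu)²)(nΣv² − (Σv)²)]
Numerator: 5×2890 − 108×128 = 626
Denominator: √[(13630 − 11664)(18030 − 16384)] = √[1966 × 1646] = 1798.8986
r = 626 / 1798.8986 ≈ 0.3480

0.3480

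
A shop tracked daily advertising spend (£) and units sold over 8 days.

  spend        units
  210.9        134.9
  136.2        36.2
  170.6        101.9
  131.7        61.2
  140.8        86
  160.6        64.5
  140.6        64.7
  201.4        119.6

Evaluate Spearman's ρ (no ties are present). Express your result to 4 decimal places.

Rank spend: 8, 2, 6, 1, 4, 5, 3, 7
Rank units: 8, 1, 6, 2, 5, 3, 4, 7
d = rank(spend) − rank(units): 0, 1, 0, -1, -1, 2, -1, 0; Σd² = 8
ρ = 1 − 6Σd² / [n(n²−1)] = 1 − 6×8 / (8×63) = 1 − 48/504 ≈ 0.9048

0.9048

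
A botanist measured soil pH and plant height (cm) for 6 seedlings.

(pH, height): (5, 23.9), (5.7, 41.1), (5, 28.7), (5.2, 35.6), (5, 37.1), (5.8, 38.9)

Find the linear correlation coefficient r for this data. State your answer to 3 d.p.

n = 6, Σx = 31.7, Σy = 205.3, Σx² = 168.17, Σy² = 7241.09, Σxy = 1093.51
nΣxy − ΣxΣy = 6561.06 − 6508.01 = 53.05
nΣx² − (Σx)² = 1009.02 − 1004.89 = 4.13; nΣy² − (Σy)² = 43446.54 − 42148.09 = 1298.45
r = 53.05 / √(4.13 × 1298.45) = 53.05 / 73.2298 ≈ 0.724

0.724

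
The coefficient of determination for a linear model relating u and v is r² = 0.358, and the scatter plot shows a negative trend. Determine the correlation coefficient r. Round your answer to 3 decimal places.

|r| = √0.358 = 0.598
The association is negative, so r = −0.598.

-0.598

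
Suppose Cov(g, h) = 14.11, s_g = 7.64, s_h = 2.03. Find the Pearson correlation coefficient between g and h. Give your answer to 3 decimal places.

0.910

r = Cov(g,h) / (s_g · s_h) = 14.11 / (7.64 × 2.03)
  = 14.11 / 15.5092 ≈ 0.910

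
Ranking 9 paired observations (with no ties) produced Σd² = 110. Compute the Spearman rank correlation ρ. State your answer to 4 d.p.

ρ = 1 − 6Σd² / [n(n²−1)] = 1 − 6×110 / (9×80)
  = 1 − 660/720 = 1 − 0.91667 ≈ 0.0833

0.0833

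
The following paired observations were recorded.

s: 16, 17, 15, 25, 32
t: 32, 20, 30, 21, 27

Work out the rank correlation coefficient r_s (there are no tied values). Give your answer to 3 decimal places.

-0.500

Rank s: 2, 3, 1, 4, 5
Rank t: 5, 1, 4, 2, 3
d = rank(s) − rank(t): -3, 2, -3, 2, 2; Σd² = 30
ρ = 1 − 6Σd² / [n(n²−1)] = 1 − 6×30 / (5×24) = 1 − 180/120 ≈ -0.500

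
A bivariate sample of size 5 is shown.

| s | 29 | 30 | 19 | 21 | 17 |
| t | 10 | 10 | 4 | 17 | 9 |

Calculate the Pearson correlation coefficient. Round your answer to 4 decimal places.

n = 5, Σs = 116, Σt = 50, Σs² = 2832, Σt² = 586, Σst = 1176
nΣst − ΣsΣt = 5880 − 5800 = 80
nΣs² − (Σs)² = 14160 − 13456 = 704; nΣt² − (Σt)² = 2930 − 2500 = 430
r = 80 / √(704 × 430) = 80 / 550.2000 ≈ 0.1454

0.1454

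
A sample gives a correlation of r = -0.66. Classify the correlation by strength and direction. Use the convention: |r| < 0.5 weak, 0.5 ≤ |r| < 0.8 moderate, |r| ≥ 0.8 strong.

moderate negative

r = -0.66 < 0 so the relationship is negative.
|r| = 0.66, which falls in the moderate range.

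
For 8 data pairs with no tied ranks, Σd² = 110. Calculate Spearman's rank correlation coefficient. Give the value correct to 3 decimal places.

ρ = 1 − 6Σd² / [n(n²−1)] = 1 − 6×110 / (8×63)
  = 1 − 660/504 = 1 − 1.3095 ≈ -0.310

-0.310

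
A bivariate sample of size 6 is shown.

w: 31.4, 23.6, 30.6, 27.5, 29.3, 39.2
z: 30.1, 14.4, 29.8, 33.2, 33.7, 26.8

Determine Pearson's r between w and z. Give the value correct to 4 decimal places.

0.3416

n = 6, Σw = 181.6, Σz = 168, Σw² = 5630.66, Σz² = 4957.58, Σwz = 5147.83
nΣwz − ΣwΣz = 30886.98 − 30508.8 = 378.18
nΣw² − (Σw)² = 33783.96 − 32978.56 = 805.4; nΣz² − (Σz)² = 29745.48 − 28224 = 1521.48
r = 378.18 / √(805.4 × 1521.48) = 378.18 / 1106.9779 ≈ 0.3416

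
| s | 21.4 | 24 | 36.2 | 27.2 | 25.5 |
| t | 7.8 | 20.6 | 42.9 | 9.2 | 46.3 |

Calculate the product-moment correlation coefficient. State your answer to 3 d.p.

0.580

n = 5, Σs = 134.3, Σt = 126.8, Σs² = 3734.49, Σt² = 4553.94, Σst = 3645.19
nΣst − ΣsΣt = 18225.95 − 17029.24 = 1196.71
nΣs² − (Σs)² = 18672.45 − 18036.49 = 635.96; nΣt² − (Σt)² = 22769.7 − 16078.24 = 6691.46
r = 1196.71 / √(635.96 × 6691.46) = 1196.71 / 2062.8865 ≈ 0.580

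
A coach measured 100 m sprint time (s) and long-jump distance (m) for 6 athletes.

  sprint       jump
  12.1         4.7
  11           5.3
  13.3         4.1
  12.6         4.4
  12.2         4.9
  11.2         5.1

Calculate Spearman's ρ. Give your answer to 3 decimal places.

-0.943

Rank sprint: 3, 1, 6, 5, 4, 2
Rank jump: 3, 6, 1, 2, 4, 5
d = rank(sprint) − rank(jump): 0, -5, 5, 3, 0, -3; Σd² = 68
ρ = 1 − 6Σd² / [n(n²−1)] = 1 − 6×68 / (6×35) = 1 − 408/210 ≈ -0.943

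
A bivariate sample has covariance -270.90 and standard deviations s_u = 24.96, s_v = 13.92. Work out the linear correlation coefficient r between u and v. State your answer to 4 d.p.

-0.7797

r = Cov(u,v) / (s_u · s_v) = -270.90 / (24.96 × 13.92)
  = -270.90 / 347.4432 ≈ -0.7797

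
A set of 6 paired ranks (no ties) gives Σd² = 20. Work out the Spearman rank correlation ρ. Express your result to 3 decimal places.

ρ = 1 − 6Σd² / [n(n²−1)] = 1 − 6×20 / (6×35)
  = 1 − 120/210 = 1 − 0.5714 ≈ 0.429

0.429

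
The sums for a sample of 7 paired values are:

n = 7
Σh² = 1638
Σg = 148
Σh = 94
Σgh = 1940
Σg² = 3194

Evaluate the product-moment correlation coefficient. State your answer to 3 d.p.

-0.304

r = (nΣgh − ΣgΣh) / √[(nΣg² − (Σg)²)(nΣh² − (Σh)²)]
Numerator: 7×1940 − 148×94 = -332
Denominator: √[(22358 − 21904)(11466 − 8836)] = √[454 × 2630] = 1092.7122
r = -332 / 1092.7122 ≈ -0.304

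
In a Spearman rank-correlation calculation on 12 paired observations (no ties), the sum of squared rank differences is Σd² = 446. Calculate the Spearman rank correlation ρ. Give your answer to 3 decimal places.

ρ = 1 − 6Σd² / [n(n²−1)] = 1 − 6×446 / (12×143)
  = 1 − 2676/1716 = 1 − 1.5594 ≈ -0.559

-0.559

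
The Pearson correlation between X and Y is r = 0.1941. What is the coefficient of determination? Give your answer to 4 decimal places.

r² = (0.1941)² = 0.0377

0.0377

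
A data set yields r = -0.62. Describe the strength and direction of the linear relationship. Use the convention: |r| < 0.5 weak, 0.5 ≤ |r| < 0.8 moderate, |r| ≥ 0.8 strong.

moderate negative

r = -0.62 < 0 so the relationship is negative.
|r| = 0.62, which falls in the moderate range.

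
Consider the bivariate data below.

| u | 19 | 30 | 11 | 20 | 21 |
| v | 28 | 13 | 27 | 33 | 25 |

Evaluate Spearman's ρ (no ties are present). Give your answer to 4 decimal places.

-0.6000

Rank u: 2, 5, 1, 3, 4
Rank v: 4, 1, 3, 5, 2
d = rank(u) − rank(v): -2, 4, -2, -2, 2; Σd² = 32
ρ = 1 − 6Σd² / [n(n²−1)] = 1 − 6×32 / (5×24) = 1 − 192/120 ≈ -0.6000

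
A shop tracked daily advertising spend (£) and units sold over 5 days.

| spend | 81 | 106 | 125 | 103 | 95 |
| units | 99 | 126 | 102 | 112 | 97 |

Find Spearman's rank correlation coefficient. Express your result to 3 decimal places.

Rank spend: 1, 4, 5, 3, 2
Rank units: 2, 5, 3, 4, 1
d = rank(spend) − rank(units): -1, -1, 2, -1, 1; Σd² = 8
ρ = 1 − 6Σd² / [n(n²−1)] = 1 − 6×8 / (5×24) = 1 − 48/120 ≈ 0.600

0.600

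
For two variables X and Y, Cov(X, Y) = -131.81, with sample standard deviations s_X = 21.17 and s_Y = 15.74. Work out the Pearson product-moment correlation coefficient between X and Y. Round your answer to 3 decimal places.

-0.396

r = Cov(X,Y) / (s_X · s_Y) = -131.81 / (21.17 × 15.74)
  = -131.81 / 333.2158 ≈ -0.396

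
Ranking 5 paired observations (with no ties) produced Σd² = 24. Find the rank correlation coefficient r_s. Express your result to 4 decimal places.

ρ = 1 − 6Σd² / [n(n²−1)] = 1 − 6×24 / (5×24)
  = 1 − 144/120 = 1 − 1.20000 ≈ -0.2000

-0.2000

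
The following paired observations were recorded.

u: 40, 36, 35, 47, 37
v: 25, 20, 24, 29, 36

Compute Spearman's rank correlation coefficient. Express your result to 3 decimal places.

Rank u: 4, 2, 1, 5, 3
Rank v: 3, 1, 2, 4, 5
d = rank(u) − rank(v): 1, 1, -1, 1, -2; Σd² = 8
ρ = 1 − 6Σd² / [n(n²−1)] = 1 − 6×8 / (5×24) = 1 − 48/120 ≈ 0.600

0.600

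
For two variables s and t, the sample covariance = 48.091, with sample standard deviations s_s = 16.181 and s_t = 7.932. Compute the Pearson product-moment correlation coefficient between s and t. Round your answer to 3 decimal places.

r = Cov(s,t) / (s_s · s_t) = 48.091 / (16.181 × 7.932)
  = 48.091 / 128.3477 ≈ 0.375

0.375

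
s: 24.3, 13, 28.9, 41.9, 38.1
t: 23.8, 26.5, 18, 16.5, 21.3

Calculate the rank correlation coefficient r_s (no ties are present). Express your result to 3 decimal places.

-0.900

Rank s: 2, 1, 3, 5, 4
Rank t: 4, 5, 2, 1, 3
d = rank(s) − rank(t): -2, -4, 1, 4, 1; Σd² = 38
ρ = 1 − 6Σd² / [n(n²−1)] = 1 − 6×38 / (5×24) = 1 − 228/120 ≈ -0.900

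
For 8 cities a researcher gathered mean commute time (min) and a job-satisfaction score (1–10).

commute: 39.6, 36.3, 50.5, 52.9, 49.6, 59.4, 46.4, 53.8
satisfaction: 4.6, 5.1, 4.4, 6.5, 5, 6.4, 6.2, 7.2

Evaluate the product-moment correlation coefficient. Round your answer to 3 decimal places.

0.583

n = 8, Σx = 388.5, Σy = 45.4, Σx² = 19270.43, Σy² = 265.02, Σxy = 2236.54
nΣxy − ΣxΣy = 17892.32 − 17637.9 = 254.42
nΣx² − (Σx)² = 154163.44 − 150932.25 = 3231.19; nΣy² − (Σy)² = 2120.16 − 2061.16 = 59
r = 254.42 / √(3231.19 × 59) = 254.42 / 436.6236 ≈ 0.583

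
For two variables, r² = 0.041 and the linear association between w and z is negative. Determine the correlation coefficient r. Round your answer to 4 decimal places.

-0.2025

|r| = √0.041 = 0.2025
The association is negative, so r = −0.2025.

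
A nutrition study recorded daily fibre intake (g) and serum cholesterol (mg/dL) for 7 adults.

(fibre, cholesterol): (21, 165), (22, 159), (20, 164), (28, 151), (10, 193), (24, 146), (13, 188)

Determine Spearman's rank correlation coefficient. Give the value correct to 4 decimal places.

Rank fibre: 4, 5, 3, 7, 1, 6, 2
Rank cholesterol: 5, 3, 4, 2, 7, 1, 6
d = rank(fibre) − rank(cholesterol): -1, 2, -1, 5, -6, 5, -4; Σd² = 108
ρ = 1 − 6Σd² / [n(n²−1)] = 1 − 6×108 / (7×48) = 1 − 648/336 ≈ -0.9286

-0.9286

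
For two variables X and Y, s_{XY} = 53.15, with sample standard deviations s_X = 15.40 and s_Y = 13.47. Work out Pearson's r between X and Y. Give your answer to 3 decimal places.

r = Cov(X,Y) / (s_X · s_Y) = 53.15 / (15.40 × 13.47)
  = 53.15 / 207.4380 ≈ 0.256

0.256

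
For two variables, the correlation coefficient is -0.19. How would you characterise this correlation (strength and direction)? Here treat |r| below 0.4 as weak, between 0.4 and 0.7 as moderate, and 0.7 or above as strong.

weak negative

r = -0.19 < 0 so the relationship is negative.
|r| = 0.19, which falls in the weak range.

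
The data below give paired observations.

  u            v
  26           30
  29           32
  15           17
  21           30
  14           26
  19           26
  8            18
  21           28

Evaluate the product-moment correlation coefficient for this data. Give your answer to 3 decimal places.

0.852

n = 8, Σu = 153, Σv = 207, Σu² = 3245, Σv² = 5573, Σuv = 4183
nΣuv − ΣuΣv = 33464 − 31671 = 1793
nΣu² − (Σu)² = 25960 − 23409 = 2551; nΣv² − (Σv)² = 44584 − 42849 = 1735
r = 1793 / √(2551 × 1735) = 1793 / 2103.8025 ≈ 0.852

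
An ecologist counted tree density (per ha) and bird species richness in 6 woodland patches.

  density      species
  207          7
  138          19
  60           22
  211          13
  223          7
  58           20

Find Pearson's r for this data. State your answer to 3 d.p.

-0.908

n = 6, Σx = 897, Σy = 88, Σx² = 163107, Σy² = 1512, Σxy = 10855
nΣxy − ΣxΣy = 65130 − 78936 = -13806
nΣx² − (Σx)² = 978642 − 804609 = 174033; nΣy² − (Σy)² = 9072 − 7744 = 1328
r = -13806 / √(174033 × 1328) = -13806 / 15202.4940 ≈ -0.908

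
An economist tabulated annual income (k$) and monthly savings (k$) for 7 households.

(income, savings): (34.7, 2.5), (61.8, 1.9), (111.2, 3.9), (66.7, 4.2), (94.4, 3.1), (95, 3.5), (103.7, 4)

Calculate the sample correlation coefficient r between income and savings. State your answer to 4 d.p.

n = 7, Σx = 567.5, Σy = 23.1, Σx² = 50527.71, Σy² = 80.57, Σxy = 1957.93
nΣxy − ΣxΣy = 13705.51 − 13109.25 = 596.26
nΣx² − (Σx)² = 353693.97 − 322056.25 = 31637.72; nΣy² − (Σy)² = 563.99 − 533.61 = 30.38
r = 596.26 / √(31637.72 × 30.38) = 596.26 / 980.3846 ≈ 0.6082

0.6082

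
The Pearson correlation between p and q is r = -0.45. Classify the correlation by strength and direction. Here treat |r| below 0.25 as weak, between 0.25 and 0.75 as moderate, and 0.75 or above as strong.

moderate negative

r = -0.45 < 0 so the relationship is negative.
|r| = 0.45, which falls in the moderate range.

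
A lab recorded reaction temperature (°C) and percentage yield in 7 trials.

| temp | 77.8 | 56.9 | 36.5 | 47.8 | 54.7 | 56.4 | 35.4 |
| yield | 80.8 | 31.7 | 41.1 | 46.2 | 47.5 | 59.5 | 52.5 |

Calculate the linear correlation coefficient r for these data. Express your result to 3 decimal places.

n = 7, Σx = 365.5, Σy = 359.3, Σx² = 20333.75, Σy² = 19909.93, Σxy = 19611.03
nΣxy − ΣxΣy = 137277.21 − 131324.15 = 5953.06
nΣx² − (Σx)² = 142336.25 − 133590.25 = 8746; nΣy² − (Σy)² = 139369.51 − 129096.49 = 10273.02
r = 5953.06 / √(8746 × 10273.02) = 5953.06 / 9478.8097 ≈ 0.628

0.628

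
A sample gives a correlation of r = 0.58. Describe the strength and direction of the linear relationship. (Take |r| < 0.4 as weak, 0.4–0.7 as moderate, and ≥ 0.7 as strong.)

moderate positive

r = 0.58 > 0 so the relationship is positive.
|r| = 0.58, which falls in the moderate range.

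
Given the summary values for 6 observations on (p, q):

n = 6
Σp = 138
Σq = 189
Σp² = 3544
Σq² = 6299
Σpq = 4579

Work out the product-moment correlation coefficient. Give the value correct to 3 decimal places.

r = (nΣpq − ΣpΣq) / √[(nΣp² − (Σp)²)(nΣq² − (Σq)²)]
Numerator: 6×4579 − 138×189 = 1392
Denominator: √[(21264 − 19044)(37794 − 35721)] = √[2220 × 2073] = 2145.2412
r = 1392 / 2145.2412 ≈ 0.649

0.649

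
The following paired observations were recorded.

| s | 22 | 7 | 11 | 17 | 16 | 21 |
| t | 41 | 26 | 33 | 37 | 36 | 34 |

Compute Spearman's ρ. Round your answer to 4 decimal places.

Rank s: 6, 1, 2, 4, 3, 5
Rank t: 6, 1, 2, 5, 4, 3
d = rank(s) − rank(t): 0, 0, 0, -1, -1, 2; Σd² = 6
ρ = 1 − 6Σd² / [n(n²−1)] = 1 − 6×6 / (6×35) = 1 − 36/210 ≈ 0.8286

0.8286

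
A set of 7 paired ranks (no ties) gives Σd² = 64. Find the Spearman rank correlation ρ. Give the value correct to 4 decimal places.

ρ = 1 − 6Σd² / [n(n²−1)] = 1 − 6×64 / (7×48)
  = 1 − 384/336 = 1 − 1.14286 ≈ -0.1429

-0.1429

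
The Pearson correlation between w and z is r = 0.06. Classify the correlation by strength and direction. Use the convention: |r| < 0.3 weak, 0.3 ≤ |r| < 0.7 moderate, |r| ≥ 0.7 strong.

r = 0.06 > 0 so the relationship is positive.
|r| = 0.06, which falls in the weak range.

weak positive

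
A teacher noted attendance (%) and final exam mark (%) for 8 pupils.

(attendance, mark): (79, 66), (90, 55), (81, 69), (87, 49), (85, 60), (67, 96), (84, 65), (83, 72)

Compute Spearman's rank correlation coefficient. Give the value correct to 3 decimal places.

-0.881

Rank attendance: 2, 8, 3, 7, 6, 1, 5, 4
Rank mark: 5, 2, 6, 1, 3, 8, 4, 7
d = rank(attendance) − rank(mark): -3, 6, -3, 6, 3, -7, 1, -3; Σd² = 158
ρ = 1 − 6Σd² / [n(n²−1)] = 1 − 6×158 / (8×63) = 1 − 948/504 ≈ -0.881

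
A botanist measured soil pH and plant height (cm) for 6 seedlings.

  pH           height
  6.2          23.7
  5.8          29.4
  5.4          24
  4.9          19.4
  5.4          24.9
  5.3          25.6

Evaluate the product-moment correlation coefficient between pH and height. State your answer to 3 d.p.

n = 6, Σx = 33, Σy = 147, Σx² = 182.5, Σy² = 3653.78, Σxy = 812.26
nΣxy − ΣxΣy = 4873.56 − 4851 = 22.56
nΣx² − (Σx)² = 1095 − 1089 = 6; nΣy² − (Σy)² = 21922.68 − 21609 = 313.68
r = 22.56 / √(6 × 313.68) = 22.56 / 43.3829 ≈ 0.520

0.520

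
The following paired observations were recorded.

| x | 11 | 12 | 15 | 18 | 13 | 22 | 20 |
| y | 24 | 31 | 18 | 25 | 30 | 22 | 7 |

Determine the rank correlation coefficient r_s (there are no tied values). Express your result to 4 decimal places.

-0.5714

Rank x: 1, 2, 4, 5, 3, 7, 6
Rank y: 4, 7, 2, 5, 6, 3, 1
d = rank(x) − rank(y): -3, -5, 2, 0, -3, 4, 5; Σd² = 88
ρ = 1 − 6Σd² / [n(n²−1)] = 1 − 6×88 / (7×48) = 1 − 528/336 ≈ -0.5714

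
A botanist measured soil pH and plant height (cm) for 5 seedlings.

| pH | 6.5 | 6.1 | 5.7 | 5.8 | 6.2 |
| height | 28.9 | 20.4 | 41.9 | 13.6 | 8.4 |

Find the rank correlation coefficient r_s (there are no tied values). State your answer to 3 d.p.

-0.300

Rank pH: 5, 3, 1, 2, 4
Rank height: 4, 3, 5, 2, 1
d = rank(pH) − rank(height): 1, 0, -4, 0, 3; Σd² = 26
ρ = 1 − 6Σd² / [n(n²−1)] = 1 − 6×26 / (5×24) = 1 − 156/120 ≈ -0.300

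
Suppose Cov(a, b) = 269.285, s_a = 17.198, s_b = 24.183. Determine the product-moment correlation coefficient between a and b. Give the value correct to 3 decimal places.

r = Cov(a,b) / (s_a · s_b) = 269.285 / (17.198 × 24.183)
  = 269.285 / 415.8992 ≈ 0.647

0.647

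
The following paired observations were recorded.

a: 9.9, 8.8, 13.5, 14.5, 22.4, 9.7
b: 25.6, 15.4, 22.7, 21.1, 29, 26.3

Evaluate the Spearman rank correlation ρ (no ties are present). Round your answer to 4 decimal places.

0.4286

Rank a: 3, 1, 4, 5, 6, 2
Rank b: 4, 1, 3, 2, 6, 5
d = rank(a) − rank(b): -1, 0, 1, 3, 0, -3; Σd² = 20
ρ = 1 − 6Σd² / [n(n²−1)] = 1 − 6×20 / (6×35) = 1 − 120/210 ≈ 0.4286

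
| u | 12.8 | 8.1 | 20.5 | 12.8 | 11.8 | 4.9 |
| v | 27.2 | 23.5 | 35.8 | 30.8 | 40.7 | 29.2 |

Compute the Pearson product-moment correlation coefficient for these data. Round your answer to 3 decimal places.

0.478

n = 6, Σu = 70.9, Σv = 187.2, Σu² = 976.79, Σv² = 6031.5, Σuv = 2289.99
nΣuv − ΣuΣv = 13739.94 − 13272.48 = 467.46
nΣu² − (Σu)² = 5860.74 − 5026.81 = 833.93; nΣv² − (Σv)² = 36189 − 35043.84 = 1145.16
r = 467.46 / √(833.93 × 1145.16) = 467.46 / 977.2325 ≈ 0.478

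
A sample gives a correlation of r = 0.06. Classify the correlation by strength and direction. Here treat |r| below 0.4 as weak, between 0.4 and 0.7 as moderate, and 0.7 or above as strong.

r = 0.06 > 0 so the relationship is positive.
|r| = 0.06, which falls in the weak range.

weak positive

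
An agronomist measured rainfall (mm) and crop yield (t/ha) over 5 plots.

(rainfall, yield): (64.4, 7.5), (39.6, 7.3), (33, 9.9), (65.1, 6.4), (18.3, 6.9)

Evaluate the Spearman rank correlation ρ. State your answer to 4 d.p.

-0.3000

Rank rainfall: 4, 3, 2, 5, 1
Rank yield: 4, 3, 5, 1, 2
d = rank(rainfall) − rank(yield): 0, 0, -3, 4, -1; Σd² = 26
ρ = 1 − 6Σd² / [n(n²−1)] = 1 − 6×26 / (5×24) = 1 − 156/120 ≈ -0.3000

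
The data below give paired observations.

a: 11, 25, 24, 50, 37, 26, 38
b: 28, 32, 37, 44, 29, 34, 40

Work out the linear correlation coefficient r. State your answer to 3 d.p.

0.721

n = 7, Σa = 211, Σb = 244, Σa² = 7311, Σb² = 8710, Σab = 7673
nΣab − ΣaΣb = 53711 − 51484 = 2227
nΣa² − (Σa)² = 51177 − 44521 = 6656; nΣb² − (Σb)² = 60970 − 59536 = 1434
r = 2227 / √(6656 × 1434) = 2227 / 3089.4504 ≈ 0.721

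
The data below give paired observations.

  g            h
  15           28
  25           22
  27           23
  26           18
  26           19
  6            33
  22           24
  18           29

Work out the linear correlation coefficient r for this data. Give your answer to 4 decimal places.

-0.9183

n = 8, Σg = 165, Σh = 196, Σg² = 3775, Σh² = 4988, Σgh = 3801
nΣgh − ΣgΣh = 30408 − 32340 = -1932
nΣg² − (Σg)² = 30200 − 27225 = 2975; nΣh² − (Σh)² = 39904 − 38416 = 1488
r = -1932 / √(2975 × 1488) = -1932 / 2103.9962 ≈ -0.9183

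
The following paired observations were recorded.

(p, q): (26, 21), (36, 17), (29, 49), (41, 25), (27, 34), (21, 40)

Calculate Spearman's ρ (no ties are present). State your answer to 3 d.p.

-0.314

Rank p: 2, 5, 4, 6, 3, 1
Rank q: 2, 1, 6, 3, 4, 5
d = rank(p) − rank(q): 0, 4, -2, 3, -1, -4; Σd² = 46
ρ = 1 − 6Σd² / [n(n²−1)] = 1 − 6×46 / (6×35) = 1 − 276/210 ≈ -0.314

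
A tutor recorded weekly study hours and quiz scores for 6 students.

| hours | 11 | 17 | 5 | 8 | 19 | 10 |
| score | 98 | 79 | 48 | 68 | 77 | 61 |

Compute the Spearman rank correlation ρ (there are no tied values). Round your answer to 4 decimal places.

Rank hours: 4, 5, 1, 2, 6, 3
Rank score: 6, 5, 1, 3, 4, 2
d = rank(hours) − rank(score): -2, 0, 0, -1, 2, 1; Σd² = 10
ρ = 1 − 6Σd² / [n(n²−1)] = 1 − 6×10 / (6×35) = 1 − 60/210 ≈ 0.7143

0.7143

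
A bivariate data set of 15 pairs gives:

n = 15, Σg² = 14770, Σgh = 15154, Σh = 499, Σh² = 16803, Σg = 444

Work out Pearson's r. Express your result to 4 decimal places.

r = (nΣgh − ΣgΣh) / √[(nΣg² − (Σg)²)(nΣh² − (Σh)²)]
Numerator: 15×15154 − 444×499 = 5754
Denominator: √[(221550 − 197136)(252045 − 249001)] = √[24414 × 3044] = 8620.6854
r = 5754 / 8620.6854 ≈ 0.6675

0.6675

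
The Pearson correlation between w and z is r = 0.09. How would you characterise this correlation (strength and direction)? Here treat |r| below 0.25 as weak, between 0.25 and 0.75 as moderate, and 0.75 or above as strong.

weak positive

r = 0.09 > 0 so the relationship is positive.
|r| = 0.09, which falls in the weak range.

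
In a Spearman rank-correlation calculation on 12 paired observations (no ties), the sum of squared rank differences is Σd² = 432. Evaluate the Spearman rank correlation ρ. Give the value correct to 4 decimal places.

ρ = 1 − 6Σd² / [n(n²−1)] = 1 − 6×432 / (12×143)
  = 1 − 2592/1716 = 1 − 1.51049 ≈ -0.5105

-0.5105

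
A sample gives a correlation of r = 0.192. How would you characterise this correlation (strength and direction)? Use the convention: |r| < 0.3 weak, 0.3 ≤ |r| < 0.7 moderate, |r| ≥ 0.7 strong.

weak positive

r = 0.192 > 0 so the relationship is positive.
|r| = 0.192, which falls in the weak range.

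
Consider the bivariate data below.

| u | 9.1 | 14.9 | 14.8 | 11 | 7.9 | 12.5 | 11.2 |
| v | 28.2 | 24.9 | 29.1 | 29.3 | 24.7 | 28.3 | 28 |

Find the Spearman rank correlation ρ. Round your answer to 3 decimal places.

0.179

Rank u: 2, 7, 6, 3, 1, 5, 4
Rank v: 4, 2, 6, 7, 1, 5, 3
d = rank(u) − rank(v): -2, 5, 0, -4, 0, 0, 1; Σd² = 46
ρ = 1 − 6Σd² / [n(n²−1)] = 1 − 6×46 / (7×48) = 1 − 276/336 ≈ 0.179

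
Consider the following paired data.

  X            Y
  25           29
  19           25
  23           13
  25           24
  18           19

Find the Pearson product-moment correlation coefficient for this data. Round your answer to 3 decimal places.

0.257

n = 5, ΣX = 110, ΣY = 110, ΣX² = 2464, ΣY² = 2572, ΣXY = 2441
nΣXY − ΣXΣY = 12205 − 12100 = 105
nΣX² − (ΣX)² = 12320 − 12100 = 220; nΣY² − (ΣY)² = 12860 − 12100 = 760
r = 105 / √(220 × 760) = 105 / 408.9010 ≈ 0.257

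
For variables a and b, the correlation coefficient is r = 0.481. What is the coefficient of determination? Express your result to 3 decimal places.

r² = (0.481)² = 0.231

0.231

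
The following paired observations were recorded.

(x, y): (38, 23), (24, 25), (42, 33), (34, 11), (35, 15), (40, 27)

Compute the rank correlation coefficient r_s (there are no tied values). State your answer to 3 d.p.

Rank x: 4, 1, 6, 2, 3, 5
Rank y: 3, 4, 6, 1, 2, 5
d = rank(x) − rank(y): 1, -3, 0, 1, 1, 0; Σd² = 12
ρ = 1 − 6Σd² / [n(n²−1)] = 1 − 6×12 / (6×35) = 1 − 72/210 ≈ 0.657

0.657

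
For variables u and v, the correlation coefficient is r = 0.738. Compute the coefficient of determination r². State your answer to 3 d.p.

r² = (0.738)² = 0.545

0.545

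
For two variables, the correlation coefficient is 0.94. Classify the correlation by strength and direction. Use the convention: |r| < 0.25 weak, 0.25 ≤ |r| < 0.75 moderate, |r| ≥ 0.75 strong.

r = 0.94 > 0 so the relationship is positive.
|r| = 0.94, which falls in the strong range.

strong positive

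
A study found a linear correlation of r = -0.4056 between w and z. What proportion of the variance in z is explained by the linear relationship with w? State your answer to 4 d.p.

0.1645

r² = (-0.4056)² = 0.1645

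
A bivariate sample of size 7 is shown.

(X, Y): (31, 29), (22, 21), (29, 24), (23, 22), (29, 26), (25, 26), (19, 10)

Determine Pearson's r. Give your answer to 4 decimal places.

n = 7, ΣX = 178, ΣY = 158, ΣX² = 4642, ΣY² = 3794, ΣXY = 4157
nΣXY − ΣXΣY = 29099 − 28124 = 975
nΣX² − (ΣX)² = 32494 − 31684 = 810; nΣY² − (ΣY)² = 26558 − 24964 = 1594
r = 975 / √(810 × 1594) = 975 / 1136.2834 ≈ 0.8581

0.8581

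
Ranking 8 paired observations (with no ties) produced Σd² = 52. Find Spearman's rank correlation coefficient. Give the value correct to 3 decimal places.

0.381

ρ = 1 − 6Σd² / [n(n²−1)] = 1 − 6×52 / (8×63)
  = 1 − 312/504 = 1 − 0.6190 ≈ 0.381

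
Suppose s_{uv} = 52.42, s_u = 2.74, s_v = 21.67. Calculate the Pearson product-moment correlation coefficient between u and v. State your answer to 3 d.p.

r = Cov(u,v) / (s_u · s_v) = 52.42 / (2.74 × 21.67)
  = 52.42 / 59.3758 ≈ 0.883

0.883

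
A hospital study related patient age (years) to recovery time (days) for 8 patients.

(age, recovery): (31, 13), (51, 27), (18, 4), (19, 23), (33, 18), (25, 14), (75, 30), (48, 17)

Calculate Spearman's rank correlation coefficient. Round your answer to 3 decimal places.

Rank age: 4, 7, 1, 2, 5, 3, 8, 6
Rank recovery: 2, 7, 1, 6, 5, 3, 8, 4
d = rank(age) − rank(recovery): 2, 0, 0, -4, 0, 0, 0, 2; Σd² = 24
ρ = 1 − 6Σd² / [n(n²−1)] = 1 − 6×24 / (8×63) = 1 − 144/504 ≈ 0.714

0.714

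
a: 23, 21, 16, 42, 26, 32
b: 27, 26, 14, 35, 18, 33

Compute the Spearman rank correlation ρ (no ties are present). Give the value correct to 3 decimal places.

Rank a: 3, 2, 1, 6, 4, 5
Rank b: 4, 3, 1, 6, 2, 5
d = rank(a) − rank(b): -1, -1, 0, 0, 2, 0; Σd² = 6
ρ = 1 − 6Σd² / [n(n²−1)] = 1 − 6×6 / (6×35) = 1 − 36/210 ≈ 0.829

0.829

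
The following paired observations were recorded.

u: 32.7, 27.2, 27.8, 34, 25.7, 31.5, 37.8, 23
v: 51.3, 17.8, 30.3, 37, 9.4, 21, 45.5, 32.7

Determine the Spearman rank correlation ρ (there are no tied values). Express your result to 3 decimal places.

Rank u: 6, 3, 4, 7, 2, 5, 8, 1
Rank v: 8, 2, 4, 6, 1, 3, 7, 5
d = rank(u) − rank(v): -2, 1, 0, 1, 1, 2, 1, -4; Σd² = 28
ρ = 1 − 6Σd² / [n(n²−1)] = 1 − 6×28 / (8×63) = 1 − 168/504 ≈ 0.667

0.667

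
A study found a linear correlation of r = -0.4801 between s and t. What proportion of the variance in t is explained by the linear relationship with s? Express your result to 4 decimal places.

0.2305

r² = (-0.4801)² = 0.2305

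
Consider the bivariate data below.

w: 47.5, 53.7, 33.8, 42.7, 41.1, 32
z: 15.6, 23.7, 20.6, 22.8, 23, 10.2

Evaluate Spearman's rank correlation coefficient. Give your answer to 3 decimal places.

Rank w: 5, 6, 2, 4, 3, 1
Rank z: 2, 6, 3, 4, 5, 1
d = rank(w) − rank(z): 3, 0, -1, 0, -2, 0; Σd² = 14
ρ = 1 − 6Σd² / [n(n²−1)] = 1 − 6×14 / (6×35) = 1 − 84/210 ≈ 0.600

0.600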